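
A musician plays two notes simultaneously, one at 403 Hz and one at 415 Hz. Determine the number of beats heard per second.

12 Hz

f_beat = |f₁ − f₂|.
|403 − 415| = 12 Hz.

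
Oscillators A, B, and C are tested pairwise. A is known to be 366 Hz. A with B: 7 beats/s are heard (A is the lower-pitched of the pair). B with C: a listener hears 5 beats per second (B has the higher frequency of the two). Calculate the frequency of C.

368 Hz

B is above A, so f_B = 366 + 7 = 373 Hz.
C is below B, so f_C = 373 − 5 = 368 Hz.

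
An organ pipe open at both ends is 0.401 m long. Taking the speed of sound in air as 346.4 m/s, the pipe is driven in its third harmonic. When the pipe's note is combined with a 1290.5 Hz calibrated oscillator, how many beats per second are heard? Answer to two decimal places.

5.26 Hz

Open pipe: f_n = n·v/(2L) = 3·346.4/(2·0.401) = 1295.7606 Hz.
f_beat = |1295.7606 − 1290.5| = 5.26 Hz.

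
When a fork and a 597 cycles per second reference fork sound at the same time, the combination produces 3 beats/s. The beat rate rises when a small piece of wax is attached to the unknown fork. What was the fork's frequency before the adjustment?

594 Hz

|f − 597| = 3, so the fork was at either 594 Hz or 600 Hz.
Loading a fork with wax lowers its frequency; the adjustment lowers the fork's frequency.
The beat rate rose, so the adjustment moved the fork further from 597 Hz — it was already below the reference.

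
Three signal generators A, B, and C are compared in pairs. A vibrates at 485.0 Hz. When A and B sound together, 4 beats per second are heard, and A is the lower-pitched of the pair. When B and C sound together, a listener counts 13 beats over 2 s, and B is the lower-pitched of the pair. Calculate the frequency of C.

495.5 Hz

B is above A, so f_B = 485.0 + 4 = 489 Hz.
B–C: Beat frequency = 13/2 = 6.5 Hz.
C is above B, so f_C = 489 + 6.5 = 495.5 Hz.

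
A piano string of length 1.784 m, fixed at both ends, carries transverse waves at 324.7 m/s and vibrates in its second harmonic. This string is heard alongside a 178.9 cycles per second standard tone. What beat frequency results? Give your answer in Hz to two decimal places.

3.11 Hz

For a string fixed at both ends, f_n = n·v/(2L) = 2·324.7/(2·1.784) = 182.0067 Hz.
f_beat = |182.0067 − 178.9| = 3.11 Hz.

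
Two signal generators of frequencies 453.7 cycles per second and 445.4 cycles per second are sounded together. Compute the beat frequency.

8.3 Hz

f_beat = |f₁ − f₂|.
|453.7 − 445.4| = 8.3 Hz.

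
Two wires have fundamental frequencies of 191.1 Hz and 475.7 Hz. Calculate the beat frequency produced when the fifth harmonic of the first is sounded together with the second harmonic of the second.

4.1 Hz

Fifth harmonic of the first: 5·191.1 = 955.5 Hz.
Second harmonic of the second: 2·475.7 = 951.4 Hz.
f_beat = |955.5 − 951.4| = 4.1 Hz.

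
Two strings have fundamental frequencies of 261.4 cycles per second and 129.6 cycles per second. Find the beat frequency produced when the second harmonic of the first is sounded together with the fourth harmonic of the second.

Second harmonic of the first: 2·261.4 = 522.8 Hz.
Fourth harmonic of the second: 4·129.6 = 518.4 Hz.
f_beat = |522.8 − 518.4| = 4.4 Hz.

4.4 Hz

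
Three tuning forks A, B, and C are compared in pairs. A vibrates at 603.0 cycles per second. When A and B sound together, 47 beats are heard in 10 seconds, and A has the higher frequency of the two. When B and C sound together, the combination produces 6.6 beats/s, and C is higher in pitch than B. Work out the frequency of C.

A–B: Beat frequency = 47/10 = 4.7 Hz.
B is below A, so f_B = 603.0 − 4.7 = 598.3 Hz.
C is above B, so f_C = 598.3 + 6.6 = 604.9 Hz.

604.9 Hz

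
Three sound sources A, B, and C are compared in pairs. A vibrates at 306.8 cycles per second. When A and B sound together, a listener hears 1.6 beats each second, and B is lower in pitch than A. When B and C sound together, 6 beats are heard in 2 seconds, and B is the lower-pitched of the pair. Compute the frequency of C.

308.2 Hz

B is below A, so f_B = 306.8 − 1.6 = 305.2 Hz.
B–C: Beat frequency = 6/2 = 3 Hz.
C is above B, so f_C = 305.2 + 3 = 308.2 Hz.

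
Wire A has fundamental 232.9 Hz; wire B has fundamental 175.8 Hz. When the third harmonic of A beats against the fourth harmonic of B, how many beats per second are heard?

Third harmonic of the first: 3·232.9 = 698.7 Hz.
Fourth harmonic of the second: 4·175.8 = 703.2 Hz.
f_beat = |698.7 − 703.2| = 4.5 Hz.

4.5 Hz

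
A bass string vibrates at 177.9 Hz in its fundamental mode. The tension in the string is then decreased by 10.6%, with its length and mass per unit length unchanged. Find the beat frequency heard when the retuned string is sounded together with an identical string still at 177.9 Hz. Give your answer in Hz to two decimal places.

9.69 Hz

For a string, f ∝ √T, so the new frequency is 177.9·√0.894 = 168.2072 Hz.
f_beat = |168.2072 − 177.9| = 9.69 Hz.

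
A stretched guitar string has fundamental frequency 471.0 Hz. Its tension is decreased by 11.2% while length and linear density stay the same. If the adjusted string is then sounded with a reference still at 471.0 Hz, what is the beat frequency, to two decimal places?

27.16 Hz

For a string, f ∝ √T, so the new frequency is 471.0·√0.888 = 443.8410 Hz.
f_beat = |443.8410 − 471.0| = 27.16 Hz.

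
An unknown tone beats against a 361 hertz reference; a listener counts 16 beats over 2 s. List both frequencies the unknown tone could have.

Beat frequency = 16/2 = 8 Hz.
|f − 361| = 8, so f = 361 ± 8.

353 Hz or 369 Hz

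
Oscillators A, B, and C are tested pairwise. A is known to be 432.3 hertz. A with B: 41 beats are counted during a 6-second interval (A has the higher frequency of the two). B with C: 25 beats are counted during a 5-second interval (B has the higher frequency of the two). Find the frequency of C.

420.4667 Hz

A–B: Beat frequency = 41/6 = 6.8333 Hz.
B is below A, so f_B = 432.3 − 6.8333 = 425.4667 Hz.
B–C: Beat frequency = 25/5 = 5 Hz.
C is below B, so f_C = 425.4667 − 5 = 420.4667 Hz.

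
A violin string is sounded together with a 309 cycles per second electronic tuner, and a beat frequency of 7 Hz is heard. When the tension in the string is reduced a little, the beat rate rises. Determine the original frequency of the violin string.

302 Hz

|f − 309| = 7, so the violin string was at either 302 Hz or 316 Hz.
Lower tension means lower frequency; the adjustment lowers the violin string's frequency.
The beat rate rose, so the adjustment moved the violin string further from 309 Hz — it was already below the reference.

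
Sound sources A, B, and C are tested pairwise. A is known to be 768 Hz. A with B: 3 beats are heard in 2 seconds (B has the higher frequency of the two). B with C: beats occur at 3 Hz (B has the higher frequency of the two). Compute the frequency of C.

A–B: Beat frequency = 3/2 = 1.5 Hz.
B is above A, so f_B = 768 + 1.5 = 769.5 Hz.
C is below B, so f_C = 769.5 − 3 = 766.5 Hz.

766.5 Hz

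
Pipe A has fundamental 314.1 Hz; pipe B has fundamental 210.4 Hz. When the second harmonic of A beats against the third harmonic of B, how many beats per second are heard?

3.0 Hz

Second harmonic of the first: 2·314.1 = 628.2 Hz.
Third harmonic of the second: 3·210.4 = 631.2 Hz.
f_beat = |628.2 − 631.2| = 3.0 Hz.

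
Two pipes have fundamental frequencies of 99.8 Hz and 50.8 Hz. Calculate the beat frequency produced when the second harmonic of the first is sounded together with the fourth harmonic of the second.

3.6 Hz

Second harmonic of the first: 2·99.8 = 199.6 Hz.
Fourth harmonic of the second: 4·50.8 = 203.2 Hz.
f_beat = |199.6 − 203.2| = 3.6 Hz.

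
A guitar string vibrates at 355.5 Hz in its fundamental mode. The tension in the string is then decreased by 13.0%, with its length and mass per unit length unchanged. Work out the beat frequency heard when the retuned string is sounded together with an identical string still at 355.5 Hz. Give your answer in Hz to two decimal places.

23.91 Hz

For a string, f ∝ √T, so the new frequency is 355.5·√0.870 = 331.5883 Hz.
f_beat = |331.5883 − 355.5| = 23.91 Hz.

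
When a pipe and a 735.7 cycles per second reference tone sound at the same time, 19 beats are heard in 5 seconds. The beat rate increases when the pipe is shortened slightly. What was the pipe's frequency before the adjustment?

739.5 Hz

Beat frequency = 19/5 = 3.8 Hz.
|f − 735.7| = 3.8, so the pipe was at either 731.9 Hz or 739.5 Hz.
A shorter pipe has a higher fundamental; the adjustment raises the pipe's frequency.
The beat rate rose, so the adjustment moved the pipe further from 735.7 Hz — it was already above the reference.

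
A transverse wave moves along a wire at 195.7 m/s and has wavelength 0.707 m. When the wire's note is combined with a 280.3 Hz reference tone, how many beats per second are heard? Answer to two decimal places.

3.50 Hz

Source frequency f = v/λ = 195.7/0.707 = 276.8034 Hz.
f_beat = |276.8034 − 280.3| = 3.50 Hz.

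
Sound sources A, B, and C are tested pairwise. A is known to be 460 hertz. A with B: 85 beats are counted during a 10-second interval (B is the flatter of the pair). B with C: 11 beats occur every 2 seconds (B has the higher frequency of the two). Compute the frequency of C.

446 Hz

A–B: Beat frequency = 85/10 = 8.5 Hz.
B is below A, so f_B = 460 − 8.5 = 451.5 Hz.
B–C: Beat frequency = 11/2 = 5.5 Hz.
C is below B, so f_C = 451.5 − 5.5 = 446 Hz.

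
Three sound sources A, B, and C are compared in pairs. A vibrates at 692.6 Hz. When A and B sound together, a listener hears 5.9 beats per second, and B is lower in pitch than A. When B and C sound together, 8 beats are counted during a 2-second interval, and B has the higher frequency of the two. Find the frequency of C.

682.7 Hz

B is below A, so f_B = 692.6 − 5.9 = 686.7 Hz.
B–C: Beat frequency = 8/2 = 4 Hz.
C is below B, so f_C = 686.7 − 4 = 682.7 Hz.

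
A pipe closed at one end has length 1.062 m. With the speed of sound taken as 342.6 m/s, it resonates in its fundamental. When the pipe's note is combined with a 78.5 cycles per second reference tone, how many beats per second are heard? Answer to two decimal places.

2.15 Hz

Closed pipe (odd harmonics): f_n = n·v/(4L) = 1·342.6/(4·1.062) = 80.6497 Hz.
f_beat = |80.6497 − 78.5| = 2.15 Hz.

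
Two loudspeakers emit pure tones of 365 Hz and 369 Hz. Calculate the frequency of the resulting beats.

4 Hz

The beat frequency equals the magnitude of the frequency difference.
|365 − 369| = 4 Hz.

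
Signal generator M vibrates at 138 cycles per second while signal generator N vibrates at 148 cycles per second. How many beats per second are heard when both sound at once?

10 Hz

The beat frequency equals the magnitude of the frequency difference.
|138 − 148| = 10 Hz.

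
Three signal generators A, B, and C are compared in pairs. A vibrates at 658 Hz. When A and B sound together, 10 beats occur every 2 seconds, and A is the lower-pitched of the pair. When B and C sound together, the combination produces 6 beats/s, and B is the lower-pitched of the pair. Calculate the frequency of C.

A–B: Beat frequency = 10/2 = 5 Hz.
B is above A, so f_B = 658 + 5 = 663 Hz.
C is above B, so f_C = 663 + 6 = 669 Hz.

669 Hz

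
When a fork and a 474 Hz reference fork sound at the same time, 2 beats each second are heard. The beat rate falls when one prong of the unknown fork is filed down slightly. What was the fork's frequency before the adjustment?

|f − 474| = 2, so the fork was at either 472 Hz or 476 Hz.
Filing a prong removes mass and raises the fork's frequency; the adjustment raises the fork's frequency.
The beat rate fell, so the adjustment moved the fork toward 474 Hz — it must have started below the reference.

472 Hz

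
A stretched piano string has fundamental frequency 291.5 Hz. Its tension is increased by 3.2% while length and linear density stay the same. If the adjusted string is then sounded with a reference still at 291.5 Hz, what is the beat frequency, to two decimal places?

4.63 Hz

For a string, f ∝ √T, so the new frequency is 291.5·√1.032 = 296.1273 Hz.
f_beat = |296.1273 − 291.5| = 4.63 Hz.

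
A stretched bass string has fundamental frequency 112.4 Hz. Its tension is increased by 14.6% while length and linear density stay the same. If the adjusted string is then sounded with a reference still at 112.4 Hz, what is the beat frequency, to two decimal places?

7.93 Hz

For a string, f ∝ √T, so the new frequency is 112.4·√1.146 = 120.3258 Hz.
f_beat = |120.3258 − 112.4| = 7.93 Hz.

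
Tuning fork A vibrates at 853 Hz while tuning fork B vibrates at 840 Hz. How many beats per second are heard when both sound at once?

13 Hz

Beats arise from superposition of two nearby frequencies; the beat rate is |f₁ − f₂|.
|853 − 840| = 13 Hz.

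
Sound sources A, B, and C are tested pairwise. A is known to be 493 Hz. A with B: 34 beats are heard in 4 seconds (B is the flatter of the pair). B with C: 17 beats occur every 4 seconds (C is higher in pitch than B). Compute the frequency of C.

488.75 Hz

A–B: Beat frequency = 34/4 = 8.5 Hz.
B is below A, so f_B = 493 − 8.5 = 484.5 Hz.
B–C: Beat frequency = 17/4 = 4.25 Hz.
C is above B, so f_C = 484.5 + 4.25 = 488.75 Hz.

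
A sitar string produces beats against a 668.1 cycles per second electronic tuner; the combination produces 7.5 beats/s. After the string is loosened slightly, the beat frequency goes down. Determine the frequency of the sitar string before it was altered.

675.6 Hz

|f − 668.1| = 7.5, so the sitar string was at either 660.6 Hz or 675.6 Hz.
Reducing tension lowers a string's frequency; the adjustment lowers the sitar string's frequency.
The beat rate fell, so the adjustment moved the sitar string toward 668.1 Hz — it must have started above the reference.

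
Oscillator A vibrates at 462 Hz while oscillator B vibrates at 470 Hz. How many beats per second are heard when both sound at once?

8 Hz

The beat frequency equals the magnitude of the frequency difference.
|462 − 470| = 8 Hz.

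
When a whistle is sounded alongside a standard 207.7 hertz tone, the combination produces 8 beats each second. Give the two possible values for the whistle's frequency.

|f − 207.7| = 8, so f = 207.7 ± 8.

199.7 Hz or 215.7 Hz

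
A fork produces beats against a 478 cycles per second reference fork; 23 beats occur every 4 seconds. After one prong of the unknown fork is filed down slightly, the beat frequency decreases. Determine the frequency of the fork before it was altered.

472.25 Hz

Beat frequency = 23/4 = 5.75 Hz.
|f − 478| = 5.75, so the fork was at either 472.25 Hz or 483.75 Hz.
Filing a prong removes mass and raises the fork's frequency; the adjustment raises the fork's frequency.
The beat rate fell, so the adjustment moved the fork toward 478 Hz — it must have started below the reference.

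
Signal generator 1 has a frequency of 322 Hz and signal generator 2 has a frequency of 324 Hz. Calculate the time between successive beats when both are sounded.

f_beat = |322 − 324| = 2 Hz.
Beat period T = 1 / f_beat = 1 / 2 s.

0.500 s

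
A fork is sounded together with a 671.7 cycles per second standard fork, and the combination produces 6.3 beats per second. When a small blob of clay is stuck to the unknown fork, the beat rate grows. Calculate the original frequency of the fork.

|f − 671.7| = 6.3, so the fork was at either 665.4 Hz or 678 Hz.
Adding mass to a fork lowers its frequency; the adjustment lowers the fork's frequency.
The beat rate rose, so the adjustment moved the fork further from 671.7 Hz — it was already below the reference.

665.4 Hz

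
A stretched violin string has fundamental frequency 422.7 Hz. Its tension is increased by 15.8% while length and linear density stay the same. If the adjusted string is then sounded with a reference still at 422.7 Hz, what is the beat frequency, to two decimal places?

32.17 Hz

For a string, f ∝ √T, so the new frequency is 422.7·√1.158 = 454.8692 Hz.
f_beat = |454.8692 − 422.7| = 32.17 Hz.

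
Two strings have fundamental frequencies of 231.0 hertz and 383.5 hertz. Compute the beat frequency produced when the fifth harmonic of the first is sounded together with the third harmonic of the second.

4.5 Hz

Fifth harmonic of the first: 5·231.0 = 1155.0 Hz.
Third harmonic of the second: 3·383.5 = 1150.5 Hz.
f_beat = |1155.0 − 1150.5| = 4.5 Hz.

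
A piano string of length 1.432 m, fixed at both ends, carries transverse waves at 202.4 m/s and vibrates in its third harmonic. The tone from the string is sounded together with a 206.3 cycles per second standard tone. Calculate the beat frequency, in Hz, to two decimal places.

For a string fixed at both ends, f_n = n·v/(2L) = 3·202.4/(2·1.432) = 212.0112 Hz.
f_beat = |212.0112 − 206.3| = 5.71 Hz.

5.71 Hz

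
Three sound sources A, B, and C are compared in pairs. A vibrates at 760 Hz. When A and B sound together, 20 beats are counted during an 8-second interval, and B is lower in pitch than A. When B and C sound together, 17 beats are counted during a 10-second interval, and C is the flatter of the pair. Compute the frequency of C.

A–B: Beat frequency = 20/8 = 2.5 Hz.
B is below A, so f_B = 760 − 2.5 = 757.5 Hz.
B–C: Beat frequency = 17/10 = 1.7 Hz.
C is below B, so f_C = 757.5 − 1.7 = 755.8 Hz.

755.8 Hz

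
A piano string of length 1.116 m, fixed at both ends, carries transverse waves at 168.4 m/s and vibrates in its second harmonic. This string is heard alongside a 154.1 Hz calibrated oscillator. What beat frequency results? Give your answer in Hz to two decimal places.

3.20 Hz

For a string fixed at both ends, f_n = n·v/(2L) = 2·168.4/(2·1.116) = 150.8961 Hz.
f_beat = |150.8961 − 154.1| = 3.20 Hz.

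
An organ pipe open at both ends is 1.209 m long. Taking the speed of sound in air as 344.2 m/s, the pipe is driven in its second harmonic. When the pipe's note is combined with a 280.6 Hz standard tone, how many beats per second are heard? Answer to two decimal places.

Open pipe: f_n = n·v/(2L) = 2·344.2/(2·1.209) = 284.6981 Hz.
f_beat = |284.6981 − 280.6| = 4.10 Hz.

4.10 Hz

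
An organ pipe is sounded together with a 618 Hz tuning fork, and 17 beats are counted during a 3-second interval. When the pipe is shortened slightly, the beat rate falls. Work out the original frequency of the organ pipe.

Beat frequency = 17/3 = 5.6667 Hz.
|f − 618| = 5.6667, so the organ pipe was at either 612.3333 Hz or 623.6667 Hz.
A shorter pipe has a higher fundamental; the adjustment raises the organ pipe's frequency.
The beat rate fell, so the adjustment moved the organ pipe toward 618 Hz — it must have started below the reference.

612.3333 Hz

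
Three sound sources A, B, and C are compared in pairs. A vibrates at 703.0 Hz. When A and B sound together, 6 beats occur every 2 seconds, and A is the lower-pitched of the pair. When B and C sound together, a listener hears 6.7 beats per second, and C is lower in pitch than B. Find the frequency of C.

A–B: Beat frequency = 6/2 = 3 Hz.
B is above A, so f_B = 703.0 + 3 = 706 Hz.
C is below B, so f_C = 706 − 6.7 = 699.3 Hz.

699.3 Hz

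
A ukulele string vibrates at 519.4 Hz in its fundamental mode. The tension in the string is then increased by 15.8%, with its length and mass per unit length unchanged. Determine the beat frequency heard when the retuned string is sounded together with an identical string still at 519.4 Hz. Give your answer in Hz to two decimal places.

For a string, f ∝ √T, so the new frequency is 519.4·√1.158 = 558.9285 Hz.
f_beat = |558.9285 − 519.4| = 39.53 Hz.

39.53 Hz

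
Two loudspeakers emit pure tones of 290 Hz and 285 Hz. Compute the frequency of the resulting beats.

5 Hz

Beats arise from superposition of two nearby frequencies; the beat rate is |f₁ − f₂|.
|290 − 285| = 5 Hz.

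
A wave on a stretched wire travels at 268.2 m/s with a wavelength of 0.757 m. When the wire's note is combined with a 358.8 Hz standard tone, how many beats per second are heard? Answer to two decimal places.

4.51 Hz

Source frequency f = v/λ = 268.2/0.757 = 354.2933 Hz.
f_beat = |354.2933 − 358.8| = 4.51 Hz.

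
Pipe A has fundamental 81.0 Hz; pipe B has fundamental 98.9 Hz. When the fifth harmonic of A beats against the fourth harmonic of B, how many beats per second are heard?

Fifth harmonic of the first: 5·81.0 = 405.0 Hz.
Fourth harmonic of the second: 4·98.9 = 395.6 Hz.
f_beat = |405.0 − 395.6| = 9.4 Hz.

9.4 Hz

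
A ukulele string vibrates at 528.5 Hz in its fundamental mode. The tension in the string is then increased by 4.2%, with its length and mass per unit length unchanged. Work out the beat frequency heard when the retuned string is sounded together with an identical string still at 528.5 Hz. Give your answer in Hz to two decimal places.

10.98 Hz

For a string, f ∝ √T, so the new frequency is 528.5·√1.042 = 539.4844 Hz.
f_beat = |539.4844 − 528.5| = 10.98 Hz.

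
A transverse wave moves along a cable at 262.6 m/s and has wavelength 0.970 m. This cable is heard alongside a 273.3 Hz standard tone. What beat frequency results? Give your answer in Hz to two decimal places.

Source frequency f = v/λ = 262.6/0.970 = 270.7216 Hz.
f_beat = |270.7216 − 273.3| = 2.58 Hz.

2.58 Hz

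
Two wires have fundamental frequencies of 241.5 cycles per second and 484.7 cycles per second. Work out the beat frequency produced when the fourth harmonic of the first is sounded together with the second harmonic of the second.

3.4 Hz

Fourth harmonic of the first: 4·241.5 = 966.0 Hz.
Second harmonic of the second: 2·484.7 = 969.4 Hz.
f_beat = |966.0 − 969.4| = 3.4 Hz.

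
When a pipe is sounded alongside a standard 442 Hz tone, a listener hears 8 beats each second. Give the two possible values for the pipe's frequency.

434 Hz or 450 Hz

|f − 442| = 8, so f = 442 ± 8.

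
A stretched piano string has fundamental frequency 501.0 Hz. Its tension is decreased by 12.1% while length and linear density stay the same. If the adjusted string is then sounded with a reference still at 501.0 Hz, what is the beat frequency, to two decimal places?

31.29 Hz

For a string, f ∝ √T, so the new frequency is 501.0·√0.879 = 469.7125 Hz.
f_beat = |469.7125 − 501.0| = 31.29 Hz.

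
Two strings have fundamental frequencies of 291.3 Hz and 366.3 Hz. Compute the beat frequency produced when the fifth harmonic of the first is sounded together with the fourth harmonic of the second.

8.7 Hz

Fifth harmonic of the first: 5·291.3 = 1456.5 Hz.
Fourth harmonic of the second: 4·366.3 = 1465.2 Hz.
f_beat = |1456.5 − 1465.2| = 8.7 Hz.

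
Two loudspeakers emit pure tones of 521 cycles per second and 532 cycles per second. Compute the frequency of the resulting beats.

f_beat = |f₁ − f₂|.
|521 − 532| = 11 Hz.

11 Hz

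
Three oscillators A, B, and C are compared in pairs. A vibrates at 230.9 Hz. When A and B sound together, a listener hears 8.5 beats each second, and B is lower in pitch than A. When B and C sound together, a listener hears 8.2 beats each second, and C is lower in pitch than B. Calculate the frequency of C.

214.2 Hz

B is below A, so f_B = 230.9 − 8.5 = 222.4 Hz.
C is below B, so f_C = 222.4 − 8.2 = 214.2 Hz.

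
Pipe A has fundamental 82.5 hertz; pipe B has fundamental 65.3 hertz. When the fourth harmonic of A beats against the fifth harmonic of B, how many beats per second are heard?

Fourth harmonic of the first: 4·82.5 = 330.0 Hz.
Fifth harmonic of the second: 5·65.3 = 326.5 Hz.
f_beat = |330.0 − 326.5| = 3.5 Hz.

3.5 Hz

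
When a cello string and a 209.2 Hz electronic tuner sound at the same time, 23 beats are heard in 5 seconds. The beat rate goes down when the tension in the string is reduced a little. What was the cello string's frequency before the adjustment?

Beat frequency = 23/5 = 4.6 Hz.
|f − 209.2| = 4.6, so the cello string was at either 204.6 Hz or 213.8 Hz.
Lower tension means lower frequency; the adjustment lowers the cello string's frequency.
The beat rate fell, so the adjustment moved the cello string toward 209.2 Hz — it must have started above the reference.

213.8 Hz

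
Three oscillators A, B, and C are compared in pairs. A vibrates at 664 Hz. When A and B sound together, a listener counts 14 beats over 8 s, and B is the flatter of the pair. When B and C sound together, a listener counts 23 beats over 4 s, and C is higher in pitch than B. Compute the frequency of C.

668 Hz

A–B: Beat frequency = 14/8 = 1.75 Hz.
B is below A, so f_B = 664 − 1.75 = 662.25 Hz.
B–C: Beat frequency = 23/4 = 5.75 Hz.
C is above B, so f_C = 662.25 + 5.75 = 668 Hz.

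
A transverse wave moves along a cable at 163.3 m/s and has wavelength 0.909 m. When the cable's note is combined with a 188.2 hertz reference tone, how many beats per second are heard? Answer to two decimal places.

Source frequency f = v/λ = 163.3/0.909 = 179.6480 Hz.
f_beat = |179.6480 − 188.2| = 8.55 Hz.

8.55 Hz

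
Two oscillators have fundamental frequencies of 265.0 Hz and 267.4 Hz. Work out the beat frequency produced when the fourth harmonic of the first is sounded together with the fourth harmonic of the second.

9.6 Hz

Fourth harmonic of the first: 4·265.0 = 1060.0 Hz.
Fourth harmonic of the second: 4·267.4 = 1069.6 Hz.
f_beat = |1060.0 − 1069.6| = 9.6 Hz.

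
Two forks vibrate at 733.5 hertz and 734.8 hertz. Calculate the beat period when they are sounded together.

0.769 s

f_beat = |733.5 − 734.8| = 1.3 Hz.
Beat period T = 1 / f_beat = 1 / 1.3 s.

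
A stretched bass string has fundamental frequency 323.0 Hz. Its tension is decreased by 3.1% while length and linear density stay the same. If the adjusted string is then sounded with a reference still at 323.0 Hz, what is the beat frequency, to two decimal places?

For a string, f ∝ √T, so the new frequency is 323.0·√0.969 = 317.9541 Hz.
f_beat = |317.9541 − 323.0| = 5.05 Hz.

5.05 Hz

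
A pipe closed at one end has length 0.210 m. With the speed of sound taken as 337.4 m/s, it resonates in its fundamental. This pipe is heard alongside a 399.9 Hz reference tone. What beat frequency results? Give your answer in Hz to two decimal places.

1.77 Hz

Closed pipe (odd harmonics): f_n = n·v/(4L) = 1·337.4/(4·0.210) = 401.6667 Hz.
f_beat = |401.6667 − 399.9| = 1.77 Hz.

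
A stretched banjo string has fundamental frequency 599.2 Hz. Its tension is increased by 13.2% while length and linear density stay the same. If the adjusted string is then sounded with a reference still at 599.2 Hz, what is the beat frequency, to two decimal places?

For a string, f ∝ √T, so the new frequency is 599.2·√1.132 = 637.5218 Hz.
f_beat = |637.5218 − 599.2| = 38.32 Hz.

38.32 Hz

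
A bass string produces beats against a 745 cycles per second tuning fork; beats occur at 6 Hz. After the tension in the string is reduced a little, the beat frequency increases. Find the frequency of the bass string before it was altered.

739 Hz

|f − 745| = 6, so the bass string was at either 739 Hz or 751 Hz.
Lower tension means lower frequency; the adjustment lowers the bass string's frequency.
The beat rate rose, so the adjustment moved the bass string further from 745 Hz — it was already below the reference.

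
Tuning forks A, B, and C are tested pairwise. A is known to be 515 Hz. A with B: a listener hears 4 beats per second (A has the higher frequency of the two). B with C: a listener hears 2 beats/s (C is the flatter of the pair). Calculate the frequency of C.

509 Hz

B is below A, so f_B = 515 − 4 = 511 Hz.
C is below B, so f_C = 511 − 2 = 509 Hz.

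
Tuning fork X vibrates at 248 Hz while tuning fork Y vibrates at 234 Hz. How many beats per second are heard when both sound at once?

The beat frequency equals the magnitude of the frequency difference.
|248 − 234| = 14 Hz.

14 Hz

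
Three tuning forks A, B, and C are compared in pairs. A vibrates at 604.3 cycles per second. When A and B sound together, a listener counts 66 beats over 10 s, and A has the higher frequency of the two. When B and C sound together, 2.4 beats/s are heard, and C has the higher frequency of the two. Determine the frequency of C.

600.1 Hz

A–B: Beat frequency = 66/10 = 6.6 Hz.
B is below A, so f_B = 604.3 − 6.6 = 597.7 Hz.
C is above B, so f_C = 597.7 + 2.4 = 600.1 Hz.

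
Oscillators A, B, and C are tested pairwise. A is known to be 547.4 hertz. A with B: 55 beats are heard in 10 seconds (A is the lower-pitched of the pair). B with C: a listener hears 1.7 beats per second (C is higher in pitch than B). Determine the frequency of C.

554.6 Hz

A–B: Beat frequency = 55/10 = 5.5 Hz.
B is above A, so f_B = 547.4 + 5.5 = 552.9 Hz.
C is above B, so f_C = 552.9 + 1.7 = 554.6 Hz.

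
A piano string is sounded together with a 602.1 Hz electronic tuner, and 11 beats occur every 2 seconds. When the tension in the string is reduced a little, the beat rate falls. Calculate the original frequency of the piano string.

Beat frequency = 11/2 = 5.5 Hz.
|f − 602.1| = 5.5, so the piano string was at either 596.6 Hz or 607.6 Hz.
Lower tension means lower frequency; the adjustment lowers the piano string's frequency.
The beat rate fell, so the adjustment moved the piano string toward 602.1 Hz — it must have started above the reference.

607.6 Hz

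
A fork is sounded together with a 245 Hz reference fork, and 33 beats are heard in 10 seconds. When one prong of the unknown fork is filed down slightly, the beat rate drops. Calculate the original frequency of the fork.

241.7 Hz

Beat frequency = 33/10 = 3.3 Hz.
|f − 245| = 3.3, so the fork was at either 241.7 Hz or 248.3 Hz.
Filing a prong removes mass and raises the fork's frequency; the adjustment raises the fork's frequency.
The beat rate fell, so the adjustment moved the fork toward 245 Hz — it must have started below the reference.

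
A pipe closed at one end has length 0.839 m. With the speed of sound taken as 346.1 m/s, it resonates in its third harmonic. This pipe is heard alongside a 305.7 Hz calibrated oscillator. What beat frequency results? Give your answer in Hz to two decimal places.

3.69 Hz

Closed pipe (odd harmonics): f_n = n·v/(4L) = 3·346.1/(4·0.839) = 309.3862 Hz.
f_beat = |309.3862 − 305.7| = 3.69 Hz.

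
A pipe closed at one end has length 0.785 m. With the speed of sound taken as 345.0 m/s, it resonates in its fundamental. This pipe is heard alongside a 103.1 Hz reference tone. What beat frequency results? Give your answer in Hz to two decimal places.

6.77 Hz

Closed pipe (odd harmonics): f_n = n·v/(4L) = 1·345.0/(4·0.785) = 109.8726 Hz.
f_beat = |109.8726 − 103.1| = 6.77 Hz.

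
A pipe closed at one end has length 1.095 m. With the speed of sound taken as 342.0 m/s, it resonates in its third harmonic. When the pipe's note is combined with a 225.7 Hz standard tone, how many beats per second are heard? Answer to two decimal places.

8.55 Hz

Closed pipe (odd harmonics): f_n = n·v/(4L) = 3·342.0/(4·1.095) = 234.2466 Hz.
f_beat = |234.2466 − 225.7| = 8.55 Hz.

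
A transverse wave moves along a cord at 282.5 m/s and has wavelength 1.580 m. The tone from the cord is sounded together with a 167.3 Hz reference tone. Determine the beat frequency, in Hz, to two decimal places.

Source frequency f = v/λ = 282.5/1.580 = 178.7975 Hz.
f_beat = |178.7975 − 167.3| = 11.50 Hz.

11.50 Hz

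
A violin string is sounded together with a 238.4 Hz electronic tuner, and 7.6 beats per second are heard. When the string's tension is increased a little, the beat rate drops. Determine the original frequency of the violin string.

230.8 Hz

|f − 238.4| = 7.6, so the violin string was at either 230.8 Hz or 246 Hz.
Higher tension means higher frequency; the adjustment raises the violin string's frequency.
The beat rate fell, so the adjustment moved the violin string toward 238.4 Hz — it must have started below the reference.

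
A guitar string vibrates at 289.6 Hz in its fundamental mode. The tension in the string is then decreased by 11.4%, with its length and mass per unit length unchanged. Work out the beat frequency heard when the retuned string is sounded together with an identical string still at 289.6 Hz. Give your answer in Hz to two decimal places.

17.01 Hz

For a string, f ∝ √T, so the new frequency is 289.6·√0.886 = 272.5935 Hz.
f_beat = |272.5935 − 289.6| = 17.01 Hz.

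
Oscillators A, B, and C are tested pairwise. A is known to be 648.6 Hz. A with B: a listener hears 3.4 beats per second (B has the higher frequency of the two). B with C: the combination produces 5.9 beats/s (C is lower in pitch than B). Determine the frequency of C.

B is above A, so f_B = 648.6 + 3.4 = 652 Hz.
C is below B, so f_C = 652 − 5.9 = 646.1 Hz.

646.1 Hz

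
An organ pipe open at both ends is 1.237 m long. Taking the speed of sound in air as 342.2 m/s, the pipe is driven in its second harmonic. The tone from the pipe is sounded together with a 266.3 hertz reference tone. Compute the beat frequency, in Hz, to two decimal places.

10.34 Hz

Open pipe: f_n = n·v/(2L) = 2·342.2/(2·1.237) = 276.6370 Hz.
f_beat = |276.6370 − 266.3| = 10.34 Hz.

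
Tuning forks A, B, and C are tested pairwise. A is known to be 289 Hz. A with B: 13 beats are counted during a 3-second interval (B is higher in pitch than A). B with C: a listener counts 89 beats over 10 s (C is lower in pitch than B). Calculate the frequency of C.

284.4333 Hz

A–B: Beat frequency = 13/3 = 4.3333 Hz.
B is above A, so f_B = 289 + 4.3333 = 293.3333 Hz.
B–C: Beat frequency = 89/10 = 8.9 Hz.
C is below B, so f_C = 293.3333 − 8.9 = 284.4333 Hz.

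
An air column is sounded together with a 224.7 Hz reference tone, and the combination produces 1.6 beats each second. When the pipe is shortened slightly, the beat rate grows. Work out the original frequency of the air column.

226.3 Hz

|f − 224.7| = 1.6, so the air column was at either 223.1 Hz or 226.3 Hz.
A shorter pipe has a higher fundamental; the adjustment raises the air column's frequency.
The beat rate rose, so the adjustment moved the air column further from 224.7 Hz — it was already above the reference.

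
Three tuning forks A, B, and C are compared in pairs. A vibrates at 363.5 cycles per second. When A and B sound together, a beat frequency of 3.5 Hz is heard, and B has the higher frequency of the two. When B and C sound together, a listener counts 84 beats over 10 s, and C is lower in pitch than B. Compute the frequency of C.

358.6 Hz

B is above A, so f_B = 363.5 + 3.5 = 367 Hz.
B–C: Beat frequency = 84/10 = 8.4 Hz.
C is below B, so f_C = 367 − 8.4 = 358.6 Hz.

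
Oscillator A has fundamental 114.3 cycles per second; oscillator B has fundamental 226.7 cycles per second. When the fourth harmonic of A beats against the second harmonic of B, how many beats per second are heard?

Fourth harmonic of the first: 4·114.3 = 457.2 Hz.
Second harmonic of the second: 2·226.7 = 453.4 Hz.
f_beat = |457.2 − 453.4| = 3.8 Hz.

3.8 Hz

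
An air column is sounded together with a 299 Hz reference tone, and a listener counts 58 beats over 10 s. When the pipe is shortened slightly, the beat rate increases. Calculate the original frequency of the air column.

Beat frequency = 58/10 = 5.8 Hz.
|f − 299| = 5.8, so the air column was at either 293.2 Hz or 304.8 Hz.
A shorter pipe has a higher fundamental; the adjustment raises the air column's frequency.
The beat rate rose, so the adjustment moved the air column further from 299 Hz — it was already above the reference.

304.8 Hz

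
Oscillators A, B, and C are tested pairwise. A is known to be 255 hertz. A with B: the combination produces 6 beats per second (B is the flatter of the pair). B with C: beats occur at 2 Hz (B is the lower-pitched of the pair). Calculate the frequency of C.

B is below A, so f_B = 255 − 6 = 249 Hz.
C is above B, so f_C = 249 + 2 = 251 Hz.

251 Hz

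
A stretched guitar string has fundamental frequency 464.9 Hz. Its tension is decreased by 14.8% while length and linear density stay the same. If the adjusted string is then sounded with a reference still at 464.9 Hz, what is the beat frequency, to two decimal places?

For a string, f ∝ √T, so the new frequency is 464.9·√0.852 = 429.1206 Hz.
f_beat = |429.1206 − 464.9| = 35.78 Hz.

35.78 Hz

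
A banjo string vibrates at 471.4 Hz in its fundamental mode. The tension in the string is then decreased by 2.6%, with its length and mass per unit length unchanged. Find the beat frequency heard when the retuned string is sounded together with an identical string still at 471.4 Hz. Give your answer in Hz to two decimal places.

6.17 Hz

For a string, f ∝ √T, so the new frequency is 471.4·√0.974 = 465.2314 Hz.
f_beat = |465.2314 − 471.4| = 6.17 Hz.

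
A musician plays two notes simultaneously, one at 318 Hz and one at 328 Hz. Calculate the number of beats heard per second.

f_beat = |f₁ − f₂|.
|318 − 328| = 10 Hz.

10 Hz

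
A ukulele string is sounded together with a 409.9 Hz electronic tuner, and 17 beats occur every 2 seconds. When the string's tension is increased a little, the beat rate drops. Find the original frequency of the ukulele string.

401.4 Hz

Beat frequency = 17/2 = 8.5 Hz.
|f − 409.9| = 8.5, so the ukulele string was at either 401.4 Hz or 418.4 Hz.
Higher tension means higher frequency; the adjustment raises the ukulele string's frequency.
The beat rate fell, so the adjustment moved the ukulele string toward 409.9 Hz — it must have started below the reference.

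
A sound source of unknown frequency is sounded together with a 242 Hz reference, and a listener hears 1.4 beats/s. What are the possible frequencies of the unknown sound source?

240.6 Hz or 243.4 Hz

|f − 242| = 1.4, so f = 242 ± 1.4.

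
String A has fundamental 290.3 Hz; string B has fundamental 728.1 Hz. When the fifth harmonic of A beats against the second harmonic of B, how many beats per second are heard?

4.7 Hz

Fifth harmonic of the first: 5·290.3 = 1451.5 Hz.
Second harmonic of the second: 2·728.1 = 1456.2 Hz.
f_beat = |1451.5 − 1456.2| = 4.7 Hz.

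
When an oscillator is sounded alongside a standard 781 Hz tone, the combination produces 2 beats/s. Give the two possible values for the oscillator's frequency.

779 Hz or 783 Hz

|f − 781| = 2, so f = 781 ± 2.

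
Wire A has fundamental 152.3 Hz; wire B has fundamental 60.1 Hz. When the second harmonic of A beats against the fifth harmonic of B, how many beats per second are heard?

4.1 Hz

Second harmonic of the first: 2·152.3 = 304.6 Hz.
Fifth harmonic of the second: 5·60.1 = 300.5 Hz.
f_beat = |304.6 − 300.5| = 4.1 Hz.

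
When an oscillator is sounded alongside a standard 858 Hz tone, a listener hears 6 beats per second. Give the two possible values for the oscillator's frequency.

852 Hz or 864 Hz

|f − 858| = 6, so f = 858 ± 6.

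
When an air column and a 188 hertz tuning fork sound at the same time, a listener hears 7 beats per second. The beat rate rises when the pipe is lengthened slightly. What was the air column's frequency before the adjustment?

181 Hz

|f − 188| = 7, so the air column was at either 181 Hz or 195 Hz.
A longer pipe has a lower fundamental; the adjustment lowers the air column's frequency.
The beat rate rose, so the adjustment moved the air column further from 188 Hz — it was already below the reference.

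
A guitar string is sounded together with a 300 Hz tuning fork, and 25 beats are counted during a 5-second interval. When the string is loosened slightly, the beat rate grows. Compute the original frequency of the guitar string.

295 Hz

Beat frequency = 25/5 = 5 Hz.
|f − 300| = 5, so the guitar string was at either 295 Hz or 305 Hz.
Reducing tension lowers a string's frequency; the adjustment lowers the guitar string's frequency.
The beat rate rose, so the adjustment moved the guitar string further from 300 Hz — it was already below the reference.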